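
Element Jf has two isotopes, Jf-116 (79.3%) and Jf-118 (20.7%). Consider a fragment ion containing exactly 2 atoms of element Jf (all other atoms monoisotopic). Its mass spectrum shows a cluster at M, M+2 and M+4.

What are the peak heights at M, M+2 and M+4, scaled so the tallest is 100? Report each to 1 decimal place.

Expanding (0.793 + 0.207)^2:
P(M) = 0.793^2 = 0.628849
P(M+2) = 2 × 0.793^1 × 0.207^1 = 0.328302
P(M+4) = 0.207^2 = 0.042849
The M peak is largest (0.628849); scaling to 100 gives 100.0 : 52.2 : 6.8.

100.0 : 52.2 : 6.8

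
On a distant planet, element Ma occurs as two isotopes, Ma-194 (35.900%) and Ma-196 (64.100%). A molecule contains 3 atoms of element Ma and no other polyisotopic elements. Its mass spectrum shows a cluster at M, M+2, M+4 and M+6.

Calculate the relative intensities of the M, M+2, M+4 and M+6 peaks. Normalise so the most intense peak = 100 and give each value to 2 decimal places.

The 3 Ma atoms are independent, so intensities follow the terms of (0.35900 + 0.64100)^3.
P(M) = 0.35900^3 = 0.046268
P(M+2) = 3 × 0.35900^2 × 0.64100^1 = 0.247838
P(M+4) = 3 × 0.35900^1 × 0.64100^2 = 0.442519
P(M+6) = 0.64100^3 = 0.263375
The M+4 peak is largest (0.442519); scaling to 100 gives 10.46 : 56.01 : 100.00 : 59.52.

10.46 : 56.01 : 100.00 : 59.52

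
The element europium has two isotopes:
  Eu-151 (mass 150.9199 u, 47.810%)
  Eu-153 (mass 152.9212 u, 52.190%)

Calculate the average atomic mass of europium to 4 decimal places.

151.9644 u

Average mass = Σ (abundance × isotope mass) = 0.47810 × 150.9199 + 0.52190 × 152.9212
= 72.15480 + 79.80957 = 151.96437 u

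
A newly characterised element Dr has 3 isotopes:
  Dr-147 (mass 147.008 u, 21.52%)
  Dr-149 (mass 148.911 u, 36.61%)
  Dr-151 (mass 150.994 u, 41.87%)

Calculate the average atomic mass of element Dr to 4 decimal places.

149.3736 u

Average mass = Σ (abundance × isotope mass) = 0.2152 × 147.008 + 0.3661 × 148.911 + 0.4187 × 150.994
= 31.63612 + 54.51632 + 63.22119 = 149.37363 u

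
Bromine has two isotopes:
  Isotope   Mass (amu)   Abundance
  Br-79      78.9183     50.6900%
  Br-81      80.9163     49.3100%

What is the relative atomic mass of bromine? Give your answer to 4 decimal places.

79.9035 amu

Average mass = Σ (abundance × isotope mass) = 0.506900 × 78.9183 + 0.493100 × 80.9163
= 40.00369 + 39.89983 = 79.90352 amu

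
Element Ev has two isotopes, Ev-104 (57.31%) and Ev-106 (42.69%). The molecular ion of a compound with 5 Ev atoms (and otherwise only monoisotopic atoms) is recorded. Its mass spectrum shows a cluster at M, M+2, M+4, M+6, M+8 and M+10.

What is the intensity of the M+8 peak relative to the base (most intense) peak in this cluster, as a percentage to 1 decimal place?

(0.5731 + 0.4269)^5 gives M 0.0618, M+2 0.2303, M+4 0.3430, M+6 0.2555, M+8 0.0952, M+10 0.0142; the largest is M+4.
P(M+4) = C(5,2) × 0.5731^3 × 0.4269^2 = 10 × 0.18823103 × 0.18224361 = 0.343039 (base)
P(M+8) = C(5,4) × 0.5731^1 × 0.4269^4 = 5 × 0.5731 × 0.03321273 = 0.095171
Relative intensity = 0.095171 / 0.343039 × 100 = 27.7

27.7%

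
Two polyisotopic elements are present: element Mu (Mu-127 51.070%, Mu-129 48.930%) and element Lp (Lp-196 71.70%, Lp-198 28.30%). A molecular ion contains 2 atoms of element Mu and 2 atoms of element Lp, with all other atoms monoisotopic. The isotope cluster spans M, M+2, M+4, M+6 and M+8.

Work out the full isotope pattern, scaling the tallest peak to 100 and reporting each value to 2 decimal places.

Element Mu pattern (n=2): 0.26081449 : 0.49977102 : 0.23941449
Element Lp pattern (n=2): 0.514089 : 0.405822 : 0.080089
Convolve the two distributions (both contribute in 2-u steps):
  M: 0.26081449×0.514089 = 0.134082
  M+2: 0.26081449×0.405822 + 0.49977102×0.514089 = 0.362771
  M+4: 0.26081449×0.080089 + 0.49977102×0.405822 + 0.23941449×0.514089 = 0.346787
  M+6: 0.49977102×0.080089 + 0.23941449×0.405822 = 0.137186
  M+8: 0.23941449×0.080089 = 0.019174
Scale to base peak (0.362771) = 100: 36.96 : 100.00 : 95.59 : 37.82 : 5.29

36.96 : 100.00 : 95.59 : 37.82 : 5.29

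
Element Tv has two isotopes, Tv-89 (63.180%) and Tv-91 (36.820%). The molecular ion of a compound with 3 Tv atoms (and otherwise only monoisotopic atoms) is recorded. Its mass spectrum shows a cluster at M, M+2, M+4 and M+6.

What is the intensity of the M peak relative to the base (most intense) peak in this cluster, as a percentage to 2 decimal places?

Binomial terms of (0.63180 + 0.36820)^3: M 0.2522, M+2 0.4409, M+4 0.2570, M+6 0.0499 → M+2 is the base peak.
P(M+2) = C(3,1) × 0.63180^2 × 0.36820^1 = 3 × 0.39917124 × 0.3682 = 0.440925 (base)
P(M) = C(3,0) × 0.63180^3 × 0.36820^0 = 1 × 0.25219639 × 1.0000 = 0.252196
Relative intensity = 0.252196 / 0.440925 × 100 = 57.20

57.20%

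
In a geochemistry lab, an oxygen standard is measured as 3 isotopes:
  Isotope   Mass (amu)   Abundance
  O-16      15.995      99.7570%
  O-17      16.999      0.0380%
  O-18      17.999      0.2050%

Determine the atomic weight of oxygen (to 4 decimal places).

15.9995 amu

Weight each isotope mass by its fractional abundance: 0.997570 × 15.995 + 0.000380 × 16.999 + 0.002050 × 17.999
= 15.95613 + 0.00646 + 0.03690 = 15.99949 amu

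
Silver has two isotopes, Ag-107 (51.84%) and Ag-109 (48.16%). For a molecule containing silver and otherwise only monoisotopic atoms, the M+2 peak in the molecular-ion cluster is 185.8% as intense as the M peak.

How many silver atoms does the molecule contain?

For n independent Ag atoms, I(M+2)/I(M) = n · (abundance Ag-109) / (abundance Ag-107) = n · 0.4816/0.5184.
n = 1.858 × 0.5184/0.4816 = 2.00 ≈ 2

2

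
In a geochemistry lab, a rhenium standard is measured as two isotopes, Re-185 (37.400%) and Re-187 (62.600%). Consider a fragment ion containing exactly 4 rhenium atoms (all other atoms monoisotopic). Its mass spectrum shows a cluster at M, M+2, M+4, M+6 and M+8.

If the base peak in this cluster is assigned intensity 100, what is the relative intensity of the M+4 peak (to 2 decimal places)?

Term probabilities: M 0.0196, M+2 0.1310, M+4 0.3289, M+6 0.3670, M+8 0.1536. Base peak = M+6.
P(M+6) = C(4,3) × 0.37400^1 × 0.62600^3 = 4 × 0.3740 × 0.24531438 = 0.366990 (base)
P(M+4) = C(4,2) × 0.37400^2 × 0.62600^2 = 6 × 0.139876 × 0.391876 = 0.328884
Relative intensity = 0.328884 / 0.366990 × 100 = 89.62

89.62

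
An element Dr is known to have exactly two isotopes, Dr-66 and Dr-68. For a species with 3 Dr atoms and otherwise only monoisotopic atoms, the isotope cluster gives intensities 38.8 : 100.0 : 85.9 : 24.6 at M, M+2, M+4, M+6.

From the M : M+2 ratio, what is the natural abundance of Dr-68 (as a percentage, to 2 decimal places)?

Let p = fractional abundance of Dr-66. I(M+2)/I(M) = [C(3,1)·p^2·(1−p)] / p^3 = 3·(1−p)/p = 100.0/38.8 = 2.5773
(1−p)/p = 2.5773/3 = 0.8591  ⇒  p = 1/(1 + 0.8591) = 0.5379
Dr-66: 53.79%, Dr-68: 46.21%.

46.21%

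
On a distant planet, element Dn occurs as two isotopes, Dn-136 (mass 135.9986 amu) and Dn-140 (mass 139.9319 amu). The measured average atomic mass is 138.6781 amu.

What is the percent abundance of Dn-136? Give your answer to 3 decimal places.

Let x be the fractional abundance of Dn-136; then Dn-140 has abundance 1 − x.
135.9986·x + 139.9319·(1 − x) = 138.6781
(135.9986 − 139.9319)·x = 138.6781 − 139.9319
x = -1.2538 / -3.9333 = 0.31877 → 31.877% Dn-136, 68.123% Dn-140.

31.877%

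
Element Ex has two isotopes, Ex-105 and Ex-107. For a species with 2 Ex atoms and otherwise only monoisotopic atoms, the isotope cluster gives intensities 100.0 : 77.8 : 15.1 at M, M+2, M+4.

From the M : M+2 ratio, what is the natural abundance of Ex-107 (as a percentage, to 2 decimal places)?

28.01%

Let p = fractional abundance of Ex-105. I(M+2)/I(M) = [C(2,1)·p^1·(1−p)] / p^2 = 2·(1−p)/p = 77.8/100.0 = 0.7780
(1−p)/p = 0.7780/2 = 0.3890  ⇒  p = 1/(1 + 0.3890) = 0.7199
Ex-105: 71.99%, Ex-107: 28.01%.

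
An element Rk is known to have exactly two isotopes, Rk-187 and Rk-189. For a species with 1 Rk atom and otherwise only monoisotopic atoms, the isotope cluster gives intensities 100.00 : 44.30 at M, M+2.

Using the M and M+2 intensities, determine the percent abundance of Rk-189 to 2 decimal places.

If p is the fraction of Rk that is Rk-187, then I(M+2)/I(M) = [C(1,1)·p^0·(1−p)] / p^1 = 1·(1−p)/p = 44.30/100.00 = 0.4430
(1−p)/p = 0.4430/1 = 0.4430  ⇒  p = 1/(1 + 0.4430) = 0.6930
Rk-187: 69.30%, Rk-189: 30.70%.

30.70%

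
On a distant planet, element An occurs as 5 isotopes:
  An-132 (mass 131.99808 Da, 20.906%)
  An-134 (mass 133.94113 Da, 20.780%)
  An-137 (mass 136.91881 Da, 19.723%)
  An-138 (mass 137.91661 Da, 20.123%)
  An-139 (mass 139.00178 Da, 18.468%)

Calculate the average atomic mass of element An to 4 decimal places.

Average mass = Σ (abundance × isotope mass) = 0.20906 × 131.99808 + 0.20780 × 133.94113 + 0.19723 × 136.91881 + 0.20123 × 137.91661 + 0.18468 × 139.00178
= 27.595519 + 27.832967 + 27.004497 + 27.752959 + 25.670849 = 135.856791 Da

135.8568 Da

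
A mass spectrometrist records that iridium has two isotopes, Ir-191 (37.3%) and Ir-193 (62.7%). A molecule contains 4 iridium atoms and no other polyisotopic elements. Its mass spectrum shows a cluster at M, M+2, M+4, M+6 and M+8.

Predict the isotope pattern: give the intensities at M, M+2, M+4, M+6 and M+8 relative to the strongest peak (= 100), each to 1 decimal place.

Expanding (0.373 + 0.627)^4:
P(M) = 0.373^4 = 0.019357
P(M+2) = 4 × 0.373^3 × 0.627^1 = 0.130153
P(M+4) = 6 × 0.373^2 × 0.627^2 = 0.328174
P(M+6) = 4 × 0.373^1 × 0.627^3 = 0.367766
P(M+8) = 0.627^4 = 0.154550
The M+6 peak is largest (0.367766); scaling to 100 gives 5.3 : 35.4 : 89.2 : 100.0 : 42.0.

5.3 : 35.4 : 89.2 : 100.0 : 42.0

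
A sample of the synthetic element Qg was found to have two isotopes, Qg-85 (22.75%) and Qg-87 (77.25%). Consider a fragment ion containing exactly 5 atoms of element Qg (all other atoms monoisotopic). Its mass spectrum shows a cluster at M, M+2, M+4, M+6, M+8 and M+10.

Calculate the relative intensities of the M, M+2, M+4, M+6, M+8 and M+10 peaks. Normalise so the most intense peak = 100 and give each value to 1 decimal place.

Expanding (0.2275 + 0.7725)^5:
P(M) = 0.2275^5 = 0.000609
P(M+2) = 5 × 0.2275^4 × 0.7725^1 = 0.010347
P(M+4) = 10 × 0.2275^3 × 0.7725^2 = 0.070265
P(M+6) = 10 × 0.2275^2 × 0.7725^3 = 0.238593
P(M+8) = 5 × 0.2275^1 × 0.7725^4 = 0.405084
P(M+10) = 0.7725^5 = 0.275101
The M+8 peak is largest (0.405084); scaling to 100 gives 0.2 : 2.6 : 17.3 : 58.9 : 100.0 : 67.9.

0.2 : 2.6 : 17.3 : 58.9 : 100.0 : 67.9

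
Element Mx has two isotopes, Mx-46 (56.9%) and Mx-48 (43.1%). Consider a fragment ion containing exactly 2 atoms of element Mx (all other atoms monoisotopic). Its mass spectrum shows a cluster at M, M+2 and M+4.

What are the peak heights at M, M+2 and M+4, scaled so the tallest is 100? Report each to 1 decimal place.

Each Mx atom is independently Mx-46 (p = 0.569) or Mx-48 (q = 0.431); the cluster is the binomial expansion (p + q)^2.
P(M) = 0.569^2 = 0.323761
P(M+2) = 2 × 0.569^1 × 0.431^1 = 0.490478
P(M+4) = 0.431^2 = 0.185761
The M+2 peak is largest (0.490478); scaling to 100 gives 66.0 : 100.0 : 37.9.

66.0 : 100.0 : 37.9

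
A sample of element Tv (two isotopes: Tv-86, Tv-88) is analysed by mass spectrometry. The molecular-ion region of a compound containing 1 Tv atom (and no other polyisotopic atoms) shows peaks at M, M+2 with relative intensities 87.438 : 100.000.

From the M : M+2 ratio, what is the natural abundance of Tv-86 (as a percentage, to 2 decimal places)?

If p is the fraction of Tv that is Tv-86, then I(M+2)/I(M) = [C(1,1)·p^0·(1−p)] / p^1 = 1·(1−p)/p = 100.000/87.438 = 1.1437
(1−p)/p = 1.1437/1 = 1.1437  ⇒  p = 1/(1 + 1.1437) = 0.4665
Tv-86: 46.65%, Tv-88: 53.35%.

46.65%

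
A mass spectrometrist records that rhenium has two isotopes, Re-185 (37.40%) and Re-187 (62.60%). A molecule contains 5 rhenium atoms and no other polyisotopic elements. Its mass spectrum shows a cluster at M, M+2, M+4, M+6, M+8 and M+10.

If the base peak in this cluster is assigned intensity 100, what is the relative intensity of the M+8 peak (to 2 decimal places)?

83.69

Binomial terms of (0.3740 + 0.6260)^5: M 0.0073, M+2 0.0612, M+4 0.2050, M+6 0.3431, M+8 0.2872, M+10 0.0961 → M+6 is the base peak.
P(M+6) = C(5,3) × 0.3740^2 × 0.6260^3 = 10 × 0.139876 × 0.24531438 = 0.343136 (base)
P(M+8) = C(5,4) × 0.3740^1 × 0.6260^4 = 5 × 0.3740 × 0.1535668 = 0.287170
Relative intensity = 0.287170 / 0.343136 × 100 = 83.69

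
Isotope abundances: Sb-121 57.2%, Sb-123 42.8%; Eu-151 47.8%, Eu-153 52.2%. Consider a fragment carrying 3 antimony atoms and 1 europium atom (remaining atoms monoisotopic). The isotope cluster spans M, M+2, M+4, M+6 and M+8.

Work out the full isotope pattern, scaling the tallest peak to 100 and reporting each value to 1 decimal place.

24.2 : 80.8 : 100.0 : 54.5 : 11.1

Antimony pattern (n=3): 0.18714925 : 0.42010426 : 0.31434374 : 0.07840275
Europium pattern (n=1): 0.4780 : 0.5220
Convolve the two distributions (both contribute in 2-u steps):
  M: 0.18714925×0.4780 = 0.089457
  M+2: 0.18714925×0.5220 + 0.42010426×0.4780 = 0.298502
  M+4: 0.42010426×0.5220 + 0.31434374×0.4780 = 0.369551
  M+6: 0.31434374×0.5220 + 0.07840275×0.4780 = 0.201564
  M+8: 0.07840275×0.5220 = 0.040926
Scale to base peak (0.369551) = 100: 24.2 : 80.8 : 100.0 : 54.5 : 11.1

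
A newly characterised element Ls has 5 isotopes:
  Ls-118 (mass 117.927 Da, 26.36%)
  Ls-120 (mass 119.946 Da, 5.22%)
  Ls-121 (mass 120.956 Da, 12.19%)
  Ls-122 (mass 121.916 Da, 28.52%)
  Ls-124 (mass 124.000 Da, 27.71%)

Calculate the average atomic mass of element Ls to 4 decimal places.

121.2221 Da

Ar = Σ fᵢ·mᵢ = 0.2636 × 117.927 + 0.0522 × 119.946 + 0.1219 × 120.956 + 0.2852 × 121.916 + 0.2771 × 124.000
= 31.08556 + 6.26118 + 14.74454 + 34.77044 + 34.36040 = 121.22212 Da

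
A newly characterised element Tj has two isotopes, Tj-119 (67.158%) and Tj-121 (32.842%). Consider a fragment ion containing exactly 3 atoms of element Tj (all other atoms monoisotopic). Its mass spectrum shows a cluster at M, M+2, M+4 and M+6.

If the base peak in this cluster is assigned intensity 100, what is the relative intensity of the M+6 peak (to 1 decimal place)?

Term probabilities: M 0.3029, M+2 0.4444, M+4 0.2173, M+6 0.0354. Base peak = M+2.
P(M+2) = C(3,1) × 0.67158^2 × 0.32842^1 = 3 × 0.4510197 × 0.32842 = 0.444372 (base)
P(M+6) = C(3,3) × 0.67158^0 × 0.32842^3 = 1 × 1.0000 × 0.03542328 = 0.035423
Relative intensity = 0.035423 / 0.444372 × 100 = 8.0

8.0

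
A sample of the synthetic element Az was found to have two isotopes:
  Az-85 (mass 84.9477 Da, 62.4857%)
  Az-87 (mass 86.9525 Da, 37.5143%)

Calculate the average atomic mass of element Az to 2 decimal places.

85.70 Da

Ar = Σ fᵢ·mᵢ = 0.624857 × 84.9477 + 0.375143 × 86.9525
= 53.08016 + 32.61962 = 85.69978 Da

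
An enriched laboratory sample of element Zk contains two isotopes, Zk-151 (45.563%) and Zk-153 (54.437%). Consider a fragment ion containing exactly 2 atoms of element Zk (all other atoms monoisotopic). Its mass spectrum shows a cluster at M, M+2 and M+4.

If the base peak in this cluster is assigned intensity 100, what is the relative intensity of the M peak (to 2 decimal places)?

Binomial terms of (0.45563 + 0.54437)^2: M 0.2076, M+2 0.4961, M+4 0.2963 → M+2 is the base peak.
P(M+2) = C(2,1) × 0.45563^1 × 0.54437^1 = 2 × 0.45563 × 0.54437 = 0.496063 (base)
P(M) = C(2,0) × 0.45563^2 × 0.54437^0 = 1 × 0.2075987 × 1.0000 = 0.207599
Relative intensity = 0.207599 / 0.496063 × 100 = 41.85

41.85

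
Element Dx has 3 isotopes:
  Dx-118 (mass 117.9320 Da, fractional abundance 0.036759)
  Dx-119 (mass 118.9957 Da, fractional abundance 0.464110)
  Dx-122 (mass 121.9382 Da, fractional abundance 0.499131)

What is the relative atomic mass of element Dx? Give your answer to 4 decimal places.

The abundance-weighted mean is 0.036759 × 117.9320 + 0.464110 × 118.9957 + 0.499131 × 121.9382
= 4.33506 + 55.22709 + 60.86314 = 120.42529 Da

120.4253 Da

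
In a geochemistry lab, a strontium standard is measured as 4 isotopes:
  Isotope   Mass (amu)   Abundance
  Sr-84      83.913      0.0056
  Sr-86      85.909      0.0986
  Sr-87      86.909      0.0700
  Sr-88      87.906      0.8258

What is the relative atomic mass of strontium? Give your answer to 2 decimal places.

87.62 amu

The abundance-weighted mean is 0.0056 × 83.913 + 0.0986 × 85.909 + 0.0700 × 86.909 + 0.8258 × 87.906
= 0.4699 + 8.4706 + 6.0836 + 72.5928 = 87.6169 amu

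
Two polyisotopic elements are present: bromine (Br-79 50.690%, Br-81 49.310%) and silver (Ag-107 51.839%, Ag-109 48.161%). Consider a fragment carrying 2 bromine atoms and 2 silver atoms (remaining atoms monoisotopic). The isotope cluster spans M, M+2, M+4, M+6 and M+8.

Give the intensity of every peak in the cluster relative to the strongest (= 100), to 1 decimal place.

18.4 : 70.1 : 100.0 : 63.4 : 15.1

Bromine pattern (n=2): 0.25694761 : 0.49990478 : 0.24314761
Silver pattern (n=2): 0.26872819 : 0.49932362 : 0.23194819
Convolve the two distributions (both contribute in 2-u steps):
  M: 0.25694761×0.26872819 = 0.069049
  M+2: 0.25694761×0.49932362 + 0.49990478×0.26872819 = 0.262639
  M+4: 0.25694761×0.23194819 + 0.49990478×0.49932362 + 0.24314761×0.26872819 = 0.374553
  M+6: 0.49990478×0.23194819 + 0.24314761×0.49932362 = 0.237361
  M+8: 0.24314761×0.23194819 = 0.056398
Scale to base peak (0.374553) = 100: 18.4 : 70.1 : 100.0 : 63.4 : 15.1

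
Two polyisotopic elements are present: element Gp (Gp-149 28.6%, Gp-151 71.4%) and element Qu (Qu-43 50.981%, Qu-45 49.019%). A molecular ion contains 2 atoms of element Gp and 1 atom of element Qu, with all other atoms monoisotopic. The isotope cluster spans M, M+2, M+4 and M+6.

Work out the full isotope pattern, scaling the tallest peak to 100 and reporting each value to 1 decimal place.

9.1 : 54.0 : 100.0 : 54.3

Element Gp pattern (n=2): 0.081796 : 0.408408 : 0.509796
Element Qu pattern (n=1): 0.50981 : 0.49019
Convolve the two distributions (both contribute in 2-u steps):
  M: 0.081796×0.50981 = 0.041700
  M+2: 0.081796×0.49019 + 0.408408×0.50981 = 0.248306
  M+4: 0.408408×0.49019 + 0.509796×0.50981 = 0.460097
  M+6: 0.509796×0.49019 = 0.249897
Scale to base peak (0.460097) = 100: 9.1 : 54.0 : 100.0 : 54.3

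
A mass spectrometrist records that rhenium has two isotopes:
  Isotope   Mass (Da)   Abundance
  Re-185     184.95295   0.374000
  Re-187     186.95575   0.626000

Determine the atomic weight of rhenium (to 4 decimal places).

186.2067 Da

Average mass = Σ (abundance × isotope mass) = 0.374000 × 184.95295 + 0.626000 × 186.95575
= 69.172403 + 117.034300 = 186.206703 Da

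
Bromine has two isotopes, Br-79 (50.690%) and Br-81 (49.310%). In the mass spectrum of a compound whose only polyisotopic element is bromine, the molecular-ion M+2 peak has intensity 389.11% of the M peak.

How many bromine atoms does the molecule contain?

For n independent Br atoms, I(M+2)/I(M) = n · (abundance Br-81) / (abundance Br-79) = n · 0.49310/0.50690.
n = 3.8911 × 0.50690/0.49310 = 4.00 ≈ 4

4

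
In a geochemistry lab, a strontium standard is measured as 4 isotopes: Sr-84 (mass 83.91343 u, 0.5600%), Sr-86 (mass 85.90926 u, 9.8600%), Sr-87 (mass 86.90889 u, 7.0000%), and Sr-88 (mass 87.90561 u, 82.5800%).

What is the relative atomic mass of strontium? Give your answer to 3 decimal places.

87.617 u

Average mass = Σ (abundance × isotope mass) = 0.005600 × 83.91343 + 0.098600 × 85.90926 + 0.070000 × 86.90889 + 0.825800 × 87.90561
= 0.469915 + 8.470653 + 6.083622 + 72.592453 = 87.616643 u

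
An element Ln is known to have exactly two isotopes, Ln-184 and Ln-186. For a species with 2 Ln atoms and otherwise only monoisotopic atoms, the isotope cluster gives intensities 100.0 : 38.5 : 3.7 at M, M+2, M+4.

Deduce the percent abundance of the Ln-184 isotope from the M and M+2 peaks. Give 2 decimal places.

83.86%

If p is the fraction of Ln that is Ln-184, then I(M+2)/I(M) = [C(2,1)·p^1·(1−p)] / p^2 = 2·(1−p)/p = 38.5/100.0 = 0.3850
(1−p)/p = 0.3850/2 = 0.1925  ⇒  p = 1/(1 + 0.1925) = 0.8386
Ln-184: 83.86%, Ln-186: 16.14%.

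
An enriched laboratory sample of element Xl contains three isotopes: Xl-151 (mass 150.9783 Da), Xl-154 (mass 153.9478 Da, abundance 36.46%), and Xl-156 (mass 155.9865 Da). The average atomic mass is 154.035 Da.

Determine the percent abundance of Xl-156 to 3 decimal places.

39.416%

Let x and y be the fractions of Xl-151 and Xl-156. Then x + y = 1 − 0.3646 = 0.6354 and 150.9783x + 155.9865y = 154.035 − 0.3646×153.9478 = 97.90563212.
Substituting: 150.9783x + 155.9865(0.6354 − x) = 97.90563212
(150.9783 − 155.9865)x = -1.20818998  ⇒  x = 0.24124, y = 0.39416
Xl-151: 24.124%, Xl-156: 39.416%.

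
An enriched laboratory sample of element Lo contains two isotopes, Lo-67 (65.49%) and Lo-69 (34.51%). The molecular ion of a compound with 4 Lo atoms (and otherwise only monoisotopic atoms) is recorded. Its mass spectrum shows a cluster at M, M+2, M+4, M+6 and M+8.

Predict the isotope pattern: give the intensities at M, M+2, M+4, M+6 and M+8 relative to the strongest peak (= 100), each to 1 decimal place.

47.4 : 100.0 : 79.0 : 27.8 : 3.7

Each Lo atom is independently Lo-67 (p = 0.6549) or Lo-69 (q = 0.3451); the cluster is the binomial expansion (p + q)^4.
P(M) = 0.6549^4 = 0.183950
P(M+2) = 4 × 0.6549^3 × 0.3451^1 = 0.387730
P(M+4) = 6 × 0.6549^2 × 0.3451^2 = 0.306472
P(M+6) = 4 × 0.6549^1 × 0.3451^3 = 0.107664
P(M+8) = 0.3451^4 = 0.014183
The M+2 peak is largest (0.387730); scaling to 100 gives 47.4 : 100.0 : 79.0 : 27.8 : 3.7.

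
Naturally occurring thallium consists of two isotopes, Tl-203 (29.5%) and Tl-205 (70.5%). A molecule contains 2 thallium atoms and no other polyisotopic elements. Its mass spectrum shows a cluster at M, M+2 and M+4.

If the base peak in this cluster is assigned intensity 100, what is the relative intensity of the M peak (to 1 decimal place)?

17.5

(0.295 + 0.705)^2 gives M 0.0870, M+2 0.4160, M+4 0.4970; the largest is M+4.
P(M+4) = C(2,2) × 0.295^0 × 0.705^2 = 1 × 1.0000 × 0.497025 = 0.497025 (base)
P(M) = C(2,0) × 0.295^2 × 0.705^0 = 1 × 0.087025 × 1.0000 = 0.087025
Relative intensity = 0.087025 / 0.497025 × 100 = 17.5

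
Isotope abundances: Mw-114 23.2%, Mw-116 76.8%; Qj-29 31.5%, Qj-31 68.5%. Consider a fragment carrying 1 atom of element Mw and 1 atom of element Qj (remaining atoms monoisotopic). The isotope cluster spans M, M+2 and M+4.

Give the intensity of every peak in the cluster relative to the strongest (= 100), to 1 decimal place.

13.9 : 76.2 : 100.0

Element Mw pattern (n=1): 0.2320 : 0.7680
Element Qj pattern (n=1): 0.3150 : 0.6850
Convolve the two distributions (both contribute in 2-u steps):
  M: 0.2320×0.3150 = 0.073080
  M+2: 0.2320×0.6850 + 0.7680×0.3150 = 0.400840
  M+4: 0.7680×0.6850 = 0.526080
Scale to base peak (0.526080) = 100: 13.9 : 76.2 : 100.0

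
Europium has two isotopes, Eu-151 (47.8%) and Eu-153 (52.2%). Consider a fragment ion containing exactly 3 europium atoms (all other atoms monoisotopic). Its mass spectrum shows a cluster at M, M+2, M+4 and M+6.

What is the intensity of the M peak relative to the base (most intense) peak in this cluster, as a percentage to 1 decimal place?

Binomial terms of (0.478 + 0.522)^3: M 0.1092, M+2 0.3578, M+4 0.3907, M+6 0.1422 → M+4 is the base peak.
P(M+4) = C(3,2) × 0.478^1 × 0.522^2 = 3 × 0.4780 × 0.272484 = 0.390742 (base)
P(M) = C(3,0) × 0.478^3 × 0.522^0 = 1 × 0.10921535 × 1.0000 = 0.109215
Relative intensity = 0.109215 / 0.390742 × 100 = 28.0

28.0%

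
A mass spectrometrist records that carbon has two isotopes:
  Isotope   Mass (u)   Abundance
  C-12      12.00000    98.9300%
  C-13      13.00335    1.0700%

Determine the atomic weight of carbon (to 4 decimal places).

Ar = Σ fᵢ·mᵢ = 0.989300 × 12.00000 + 0.010700 × 13.00335
= 11.871600 + 0.139136 = 12.010736 u

12.0107 u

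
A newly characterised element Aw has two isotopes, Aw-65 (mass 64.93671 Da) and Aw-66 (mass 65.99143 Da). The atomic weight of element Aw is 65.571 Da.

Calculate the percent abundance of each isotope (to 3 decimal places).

With x = fraction of Aw-65 (so Aw-66 is 1 − x):
64.93671·x + 65.99143·(1 − x) = 65.571
(64.93671 − 65.99143)·x = 65.571 − 65.99143
x = -0.42043 / -1.05472 = 0.39862 → 39.862% Aw-65, 60.138% Aw-66.

Aw-65: 39.862%, Aw-66: 60.138%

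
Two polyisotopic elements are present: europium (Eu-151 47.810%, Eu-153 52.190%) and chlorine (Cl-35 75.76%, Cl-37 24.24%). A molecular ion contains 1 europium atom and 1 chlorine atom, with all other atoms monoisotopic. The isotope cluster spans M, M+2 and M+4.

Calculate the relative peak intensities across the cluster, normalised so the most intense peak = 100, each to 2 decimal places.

70.84 : 100.00 : 24.74

Europium pattern (n=1): 0.4781 : 0.5219
Chlorine pattern (n=1): 0.7576 : 0.2424
Convolve the two distributions (both contribute in 2-u steps):
  M: 0.4781×0.7576 = 0.362209
  M+2: 0.4781×0.2424 + 0.5219×0.7576 = 0.511283
  M+4: 0.5219×0.2424 = 0.126509
Scale to base peak (0.511283) = 100: 70.84 : 100.00 : 24.74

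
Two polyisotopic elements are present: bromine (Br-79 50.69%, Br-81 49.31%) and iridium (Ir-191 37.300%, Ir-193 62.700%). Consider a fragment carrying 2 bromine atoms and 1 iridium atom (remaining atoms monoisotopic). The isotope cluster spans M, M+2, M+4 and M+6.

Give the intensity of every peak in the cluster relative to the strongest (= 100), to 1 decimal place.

23.7 : 86.0 : 100.0 : 37.7

Bromine pattern (n=2): 0.25694761 : 0.49990478 : 0.24314761
Iridium pattern (n=1): 0.3730 : 0.6270
Convolve the two distributions (both contribute in 2-u steps):
  M: 0.25694761×0.3730 = 0.095841
  M+2: 0.25694761×0.6270 + 0.49990478×0.3730 = 0.347571
  M+4: 0.49990478×0.6270 + 0.24314761×0.3730 = 0.404134
  M+6: 0.24314761×0.6270 = 0.152454
Scale to base peak (0.404134) = 100: 23.7 : 86.0 : 100.0 : 37.7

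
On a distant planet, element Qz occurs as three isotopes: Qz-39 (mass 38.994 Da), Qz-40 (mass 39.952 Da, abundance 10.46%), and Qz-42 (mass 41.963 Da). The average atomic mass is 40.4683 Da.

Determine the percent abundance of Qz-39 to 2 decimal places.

43.26%

The remaining 89.54% is split between Qz-39 (fraction x) and Qz-42 (fraction 0.8954 − x).
Substituting: 38.994x + 41.963(0.8954 − x) = 36.2893208
(38.994 − 41.963)x = -1.2843494  ⇒  x = 0.43259, y = 0.46281
Qz-39: 43.26%, Qz-42: 46.28%.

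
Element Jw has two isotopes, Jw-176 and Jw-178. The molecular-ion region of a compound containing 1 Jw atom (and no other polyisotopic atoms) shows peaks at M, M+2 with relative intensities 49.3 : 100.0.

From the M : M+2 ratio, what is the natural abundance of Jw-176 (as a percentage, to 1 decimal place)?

Write p for the Jw-176 fraction. I(M+2)/I(M) = [C(1,1)·p^0·(1−p)] / p^1 = 1·(1−p)/p = 100.0/49.3 = 2.0284
(1−p)/p = 2.0284/1 = 2.0284  ⇒  p = 1/(1 + 2.0284) = 0.3302
Jw-176: 33.0%, Jw-178: 67.0%.

33.0%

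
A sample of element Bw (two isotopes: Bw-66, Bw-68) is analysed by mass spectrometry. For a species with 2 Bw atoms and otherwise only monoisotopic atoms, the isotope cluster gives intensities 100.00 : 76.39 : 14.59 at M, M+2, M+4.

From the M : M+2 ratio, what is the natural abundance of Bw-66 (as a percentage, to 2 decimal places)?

72.36%

Write p for the Bw-66 fraction. I(M+2)/I(M) = [C(2,1)·p^1·(1−p)] / p^2 = 2·(1−p)/p = 76.39/100.00 = 0.7639
(1−p)/p = 0.7639/2 = 0.3820  ⇒  p = 1/(1 + 0.3820) = 0.7236
Bw-66: 72.36%, Bw-68: 27.64%.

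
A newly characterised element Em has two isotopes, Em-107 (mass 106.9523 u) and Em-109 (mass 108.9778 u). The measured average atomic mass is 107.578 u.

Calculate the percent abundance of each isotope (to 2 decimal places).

Let x be the fractional abundance of Em-107; then Em-109 has abundance 1 − x.
106.9523·x + 108.9778·(1 − x) = 107.578
(106.9523 − 108.9778)·x = 107.578 − 108.9778
x = -1.3998 / -2.0255 = 0.69109 → 69.11% Em-107, 30.89% Em-109.

Em-107: 69.11%, Em-109: 30.89%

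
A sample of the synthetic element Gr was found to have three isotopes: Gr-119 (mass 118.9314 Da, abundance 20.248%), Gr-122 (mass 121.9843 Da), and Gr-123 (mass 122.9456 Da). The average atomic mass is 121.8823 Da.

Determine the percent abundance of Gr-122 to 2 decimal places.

26.06%

Let x and y be the fractions of Gr-122 and Gr-123. Then x + y = 1 − 0.20248 = 0.79752 and 121.9843x + 122.9456y = 121.8823 − 0.20248×118.9314 = 97.801070128.
Substituting: 121.9843x + 122.9456(0.79752 − x) = 97.801070128
(121.9843 − 122.9456)x = -0.250504784  ⇒  x = 0.26059, y = 0.53693
Gr-122: 26.06%, Gr-123: 53.69%.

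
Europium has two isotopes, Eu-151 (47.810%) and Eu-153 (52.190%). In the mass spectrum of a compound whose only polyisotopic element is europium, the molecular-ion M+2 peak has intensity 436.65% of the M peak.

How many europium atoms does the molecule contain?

4

The M+2/M ratio from n Eu atoms is n · q/p = n · 0.52190/0.47810.
n = 4.3665 × 0.47810/0.52190 = 4.00 ≈ 4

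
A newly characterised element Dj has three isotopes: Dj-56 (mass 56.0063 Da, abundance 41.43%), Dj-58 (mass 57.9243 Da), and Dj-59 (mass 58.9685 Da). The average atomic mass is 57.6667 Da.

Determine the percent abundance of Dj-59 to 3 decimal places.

51.430%

Let x and y be the fractions of Dj-58 and Dj-59. Then x + y = 1 − 0.4143 = 0.5857 and 57.9243x + 58.9685y = 57.6667 − 0.4143×56.0063 = 34.46328991.
Substituting: 57.9243x + 58.9685(0.5857 − x) = 34.46328991
(57.9243 − 58.9685)x = -0.07456054  ⇒  x = 0.07140, y = 0.51430
Dj-58: 7.140%, Dj-59: 51.430%.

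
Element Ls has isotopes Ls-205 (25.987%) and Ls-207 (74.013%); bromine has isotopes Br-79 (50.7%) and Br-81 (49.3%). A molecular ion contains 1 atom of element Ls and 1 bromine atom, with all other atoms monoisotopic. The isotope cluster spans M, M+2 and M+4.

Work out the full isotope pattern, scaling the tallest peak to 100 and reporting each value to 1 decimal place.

26.2 : 100.0 : 72.5

Element Ls pattern (n=1): 0.25987 : 0.74013
Bromine pattern (n=1): 0.5070 : 0.4930
Convolve the two distributions (both contribute in 2-u steps):
  M: 0.25987×0.5070 = 0.131754
  M+2: 0.25987×0.4930 + 0.74013×0.5070 = 0.503362
  M+4: 0.74013×0.4930 = 0.364884
Scale to base peak (0.503362) = 100: 26.2 : 100.0 : 72.5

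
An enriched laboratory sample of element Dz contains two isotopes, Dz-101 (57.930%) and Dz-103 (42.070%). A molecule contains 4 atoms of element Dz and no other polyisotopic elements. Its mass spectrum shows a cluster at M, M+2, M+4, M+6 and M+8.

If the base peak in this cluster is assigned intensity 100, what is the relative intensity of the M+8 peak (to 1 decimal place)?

8.8

(0.57930 + 0.42070)^4 gives M 0.1126, M+2 0.3271, M+4 0.3564, M+6 0.1725, M+8 0.0313; the largest is M+4.
P(M+4) = C(4,2) × 0.57930^2 × 0.42070^2 = 6 × 0.33558849 × 0.17698849 = 0.356372 (base)
P(M+8) = C(4,4) × 0.57930^0 × 0.42070^4 = 1 × 1.0000 × 0.03132493 = 0.031325
Relative intensity = 0.031325 / 0.356372 × 100 = 8.8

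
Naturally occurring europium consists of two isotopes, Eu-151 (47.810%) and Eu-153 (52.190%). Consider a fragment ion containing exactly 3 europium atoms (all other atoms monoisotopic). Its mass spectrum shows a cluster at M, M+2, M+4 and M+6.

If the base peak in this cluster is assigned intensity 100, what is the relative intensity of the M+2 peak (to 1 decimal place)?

91.6

Term probabilities: M 0.1093, M+2 0.3579, M+4 0.3907, M+6 0.1422. Base peak = M+4.
P(M+4) = C(3,2) × 0.47810^1 × 0.52190^2 = 3 × 0.4781 × 0.27237961 = 0.390674 (base)
P(M+2) = C(3,1) × 0.47810^2 × 0.52190^1 = 3 × 0.22857961 × 0.5219 = 0.357887
Relative intensity = 0.357887 / 0.390674 × 100 = 91.6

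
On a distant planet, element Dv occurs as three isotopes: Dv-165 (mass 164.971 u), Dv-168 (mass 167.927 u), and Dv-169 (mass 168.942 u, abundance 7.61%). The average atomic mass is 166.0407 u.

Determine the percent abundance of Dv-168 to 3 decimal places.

The remaining 92.39% is split between Dv-165 (fraction x) and Dv-168 (fraction 0.9239 − x).
Substituting: 164.971x + 167.927(0.9239 − x) = 153.1842138
(164.971 − 167.927)x = -1.9635415  ⇒  x = 0.66426, y = 0.25964
Dv-165: 66.426%, Dv-168: 25.964%.

25.964%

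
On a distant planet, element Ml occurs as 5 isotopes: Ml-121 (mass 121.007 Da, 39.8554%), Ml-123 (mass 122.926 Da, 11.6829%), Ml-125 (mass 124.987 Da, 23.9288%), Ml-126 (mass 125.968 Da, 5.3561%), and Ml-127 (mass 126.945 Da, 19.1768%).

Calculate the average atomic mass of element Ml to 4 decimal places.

123.5880 Da

Weight each isotope mass by its fractional abundance: 0.398554 × 121.007 + 0.116829 × 122.926 + 0.239288 × 124.987 + 0.053561 × 125.968 + 0.191768 × 126.945
= 48.22782 + 14.36132 + 29.90789 + 6.74697 + 24.34399 = 123.58799 Da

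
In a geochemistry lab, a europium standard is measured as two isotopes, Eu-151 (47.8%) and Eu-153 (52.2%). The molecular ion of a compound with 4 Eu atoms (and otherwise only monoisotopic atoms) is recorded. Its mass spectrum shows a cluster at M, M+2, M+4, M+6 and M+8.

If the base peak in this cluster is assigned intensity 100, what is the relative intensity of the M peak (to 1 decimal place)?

(0.478 + 0.522)^4 gives M 0.0522, M+2 0.2280, M+4 0.3735, M+6 0.2720, M+8 0.0742; the largest is M+4.
P(M+4) = C(4,2) × 0.478^2 × 0.522^2 = 6 × 0.228484 × 0.272484 = 0.373549 (base)
P(M) = C(4,0) × 0.478^4 × 0.522^0 = 1 × 0.05220494 × 1.0000 = 0.052205
Relative intensity = 0.052205 / 0.373549 × 100 = 14.0

14.0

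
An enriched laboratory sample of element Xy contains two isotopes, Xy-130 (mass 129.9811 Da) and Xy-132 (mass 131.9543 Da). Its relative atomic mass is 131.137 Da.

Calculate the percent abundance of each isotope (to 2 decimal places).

Xy-130: 41.42%, Xy-132: 58.58%

Writing the weighted mean with unknown fraction x of Xy-130:
129.9811·x + 131.9543·(1 − x) = 131.137
(129.9811 − 131.9543)·x = 131.137 − 131.9543
x = -0.8173 / -1.9732 = 0.41420 → 41.42% Xy-130, 58.58% Xy-132.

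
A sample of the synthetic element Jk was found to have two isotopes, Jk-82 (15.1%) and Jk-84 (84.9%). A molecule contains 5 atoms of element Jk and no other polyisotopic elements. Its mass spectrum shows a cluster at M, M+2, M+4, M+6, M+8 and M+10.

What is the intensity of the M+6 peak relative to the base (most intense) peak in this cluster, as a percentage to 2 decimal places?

31.63%

(0.151 + 0.849)^5 gives M 0.0001, M+2 0.0022, M+4 0.0248, M+6 0.1395, M+8 0.3923, M+10 0.4411; the largest is M+10.
P(M+10) = C(5,5) × 0.151^0 × 0.849^5 = 1 × 1.0000 × 0.44110142 = 0.441101 (base)
P(M+6) = C(5,3) × 0.151^2 × 0.849^3 = 10 × 0.022801 × 0.61196005 = 0.139533
Relative intensity = 0.139533 / 0.441101 × 100 = 31.63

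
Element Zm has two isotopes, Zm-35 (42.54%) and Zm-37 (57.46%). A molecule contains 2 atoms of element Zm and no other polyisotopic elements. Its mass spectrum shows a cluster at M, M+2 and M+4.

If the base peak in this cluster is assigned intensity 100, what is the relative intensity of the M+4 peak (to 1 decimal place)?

67.5

Term probabilities: M 0.1810, M+2 0.4889, M+4 0.3302. Base peak = M+2.
P(M+2) = C(2,1) × 0.4254^1 × 0.5746^1 = 2 × 0.4254 × 0.5746 = 0.488870 (base)
P(M+4) = C(2,2) × 0.4254^0 × 0.5746^2 = 1 × 1.0000 × 0.33016516 = 0.330165
Relative intensity = 0.330165 / 0.488870 × 100 = 67.5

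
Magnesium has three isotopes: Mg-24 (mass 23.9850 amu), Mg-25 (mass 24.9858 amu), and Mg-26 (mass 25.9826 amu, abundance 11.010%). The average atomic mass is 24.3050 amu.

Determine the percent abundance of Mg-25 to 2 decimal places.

10.00%

The remaining 88.990% is split between Mg-24 (fraction x) and Mg-25 (fraction 0.88990 − x).
Substituting: 23.9850x + 24.9858(0.88990 − x) = 21.44431574
(23.9850 − 24.9858)x = -0.79054768  ⇒  x = 0.78992, y = 0.09998
Mg-24: 78.99%, Mg-25: 10.00%.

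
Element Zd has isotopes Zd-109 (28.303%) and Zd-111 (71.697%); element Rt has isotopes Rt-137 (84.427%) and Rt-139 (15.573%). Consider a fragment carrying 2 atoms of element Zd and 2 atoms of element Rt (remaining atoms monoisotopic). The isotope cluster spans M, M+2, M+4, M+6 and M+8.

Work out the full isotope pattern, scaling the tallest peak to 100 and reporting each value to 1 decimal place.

12.0 : 65.3 : 100.0 : 30.5 : 2.6

Element Zd pattern (n=2): 0.08010598 : 0.40584804 : 0.51404598
Element Rt pattern (n=2): 0.71279183 : 0.26295633 : 0.02425183
Convolve the two distributions (both contribute in 2-u steps):
  M: 0.08010598×0.71279183 = 0.057099
  M+2: 0.08010598×0.26295633 + 0.40584804×0.71279183 = 0.310350
  M+4: 0.08010598×0.02425183 + 0.40584804×0.26295633 + 0.51404598×0.71279183 = 0.475071
  M+6: 0.40584804×0.02425183 + 0.51404598×0.26295633 = 0.145014
  M+8: 0.51404598×0.02425183 = 0.012467
Scale to base peak (0.475071) = 100: 12.0 : 65.3 : 100.0 : 30.5 : 2.6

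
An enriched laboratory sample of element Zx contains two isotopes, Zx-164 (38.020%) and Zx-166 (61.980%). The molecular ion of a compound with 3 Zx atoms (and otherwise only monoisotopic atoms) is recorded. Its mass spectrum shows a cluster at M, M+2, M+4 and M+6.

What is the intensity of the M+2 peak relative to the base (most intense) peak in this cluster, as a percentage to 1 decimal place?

(0.38020 + 0.61980)^3 gives M 0.0550, M+2 0.2688, M+4 0.4382, M+6 0.2381; the largest is M+4.
P(M+4) = C(3,2) × 0.38020^1 × 0.61980^2 = 3 × 0.3802 × 0.38415204 = 0.438164 (base)
P(M+2) = C(3,1) × 0.38020^2 × 0.61980^1 = 3 × 0.14455204 × 0.6198 = 0.268780
Relative intensity = 0.268780 / 0.438164 × 100 = 61.3

61.3%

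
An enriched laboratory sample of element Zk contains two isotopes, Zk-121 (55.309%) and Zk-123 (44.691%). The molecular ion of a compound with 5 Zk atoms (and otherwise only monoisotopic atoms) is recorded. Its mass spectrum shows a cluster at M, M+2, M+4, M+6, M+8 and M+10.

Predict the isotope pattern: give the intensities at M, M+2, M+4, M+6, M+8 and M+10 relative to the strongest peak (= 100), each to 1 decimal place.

15.3 : 61.9 : 100.0 : 80.8 : 32.6 : 5.3

The 5 Zk atoms are independent, so intensities follow the terms of (0.55309 + 0.44691)^5.
P(M) = 0.55309^5 = 0.051758
P(M+2) = 5 × 0.55309^4 × 0.44691^1 = 0.209109
P(M+4) = 10 × 0.55309^3 × 0.44691^2 = 0.337931
P(M+6) = 10 × 0.55309^2 × 0.44691^3 = 0.273056
P(M+8) = 5 × 0.55309^1 × 0.44691^4 = 0.110318
P(M+10) = 0.44691^5 = 0.017828
The M+4 peak is largest (0.337931); scaling to 100 gives 15.3 : 61.9 : 100.0 : 80.8 : 32.6 : 5.3.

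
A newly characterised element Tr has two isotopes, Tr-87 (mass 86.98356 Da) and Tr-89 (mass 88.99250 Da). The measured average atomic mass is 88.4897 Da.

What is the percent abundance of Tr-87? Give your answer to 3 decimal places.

25.028%

Writing the weighted mean with unknown fraction x of Tr-87:
86.98356·x + 88.99250·(1 − x) = 88.4897
(86.98356 − 88.99250)·x = 88.4897 − 88.99250
x = -0.50280 / -2.00894 = 0.25028 → 25.028% Tr-87, 74.972% Tr-89.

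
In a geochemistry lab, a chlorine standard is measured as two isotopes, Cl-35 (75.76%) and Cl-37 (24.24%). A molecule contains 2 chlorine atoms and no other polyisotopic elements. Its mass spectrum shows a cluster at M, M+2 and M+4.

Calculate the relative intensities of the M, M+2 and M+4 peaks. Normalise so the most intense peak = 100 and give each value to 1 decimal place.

100.0 : 64.0 : 10.2

Each Cl atom is independently Cl-35 (p = 0.7576) or Cl-37 (q = 0.2424); the cluster is the binomial expansion (p + q)^2.
P(M) = 0.7576^2 = 0.573958
P(M+2) = 2 × 0.7576^1 × 0.2424^1 = 0.367284
P(M+4) = 0.2424^2 = 0.058758
The M peak is largest (0.573958); scaling to 100 gives 100.0 : 64.0 : 10.2.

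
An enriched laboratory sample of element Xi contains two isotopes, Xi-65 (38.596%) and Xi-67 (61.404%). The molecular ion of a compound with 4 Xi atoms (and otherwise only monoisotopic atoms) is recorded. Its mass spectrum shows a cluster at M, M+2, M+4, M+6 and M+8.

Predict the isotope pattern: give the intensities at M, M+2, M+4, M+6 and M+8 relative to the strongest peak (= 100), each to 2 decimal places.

Expanding (0.38596 + 0.61404)^4:
P(M) = 0.38596^4 = 0.022191
P(M+2) = 4 × 0.38596^3 × 0.61404^1 = 0.141216
P(M+4) = 6 × 0.38596^2 × 0.61404^2 = 0.336999
P(M+6) = 4 × 0.38596^1 × 0.61404^3 = 0.357431
P(M+8) = 0.61404^4 = 0.142163
The M+6 peak is largest (0.357431); scaling to 100 gives 6.21 : 39.51 : 94.28 : 100.00 : 39.77.

6.21 : 39.51 : 94.28 : 100.00 : 39.77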